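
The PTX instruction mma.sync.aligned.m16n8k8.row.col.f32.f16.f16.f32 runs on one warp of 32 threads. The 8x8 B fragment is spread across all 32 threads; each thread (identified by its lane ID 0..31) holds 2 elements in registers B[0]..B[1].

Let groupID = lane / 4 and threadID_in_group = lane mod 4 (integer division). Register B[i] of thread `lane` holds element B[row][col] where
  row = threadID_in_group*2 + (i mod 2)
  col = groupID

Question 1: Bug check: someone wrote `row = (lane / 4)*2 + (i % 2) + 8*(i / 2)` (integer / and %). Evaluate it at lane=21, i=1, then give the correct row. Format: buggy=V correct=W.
buggy=11 correct=3

`(lane / 4)*2 + (i % 2) + 8*(i / 2)`[21,1]->11
L=21->g=21>>2=5, t=21&3=1
[1]->row 1·2+1=3  col g=5
row: 11 vs 3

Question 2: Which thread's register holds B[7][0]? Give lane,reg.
c=0⇒gr=0  r=7⇒th=3,odd=1
L=0*4+3=3  i=1=1

3,1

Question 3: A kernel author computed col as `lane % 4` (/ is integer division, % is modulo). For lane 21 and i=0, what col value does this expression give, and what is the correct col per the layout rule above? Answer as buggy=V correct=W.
`lane % 4`[21,0]⇒1
lane 21: gr=5 (21/4), th=1 (21%4)
i=0: r=1*2+0=2, c=gr=5
col: 1 vs 5

buggy=1 correct=5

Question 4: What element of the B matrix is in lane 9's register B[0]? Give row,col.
2,2

9: G=2,T=1
[0] (1*2+0,2) = (2,2)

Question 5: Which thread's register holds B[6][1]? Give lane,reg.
c=1→G=1  r=6→T=3,p=0
L=1*4+3=7  i=0=0

7,0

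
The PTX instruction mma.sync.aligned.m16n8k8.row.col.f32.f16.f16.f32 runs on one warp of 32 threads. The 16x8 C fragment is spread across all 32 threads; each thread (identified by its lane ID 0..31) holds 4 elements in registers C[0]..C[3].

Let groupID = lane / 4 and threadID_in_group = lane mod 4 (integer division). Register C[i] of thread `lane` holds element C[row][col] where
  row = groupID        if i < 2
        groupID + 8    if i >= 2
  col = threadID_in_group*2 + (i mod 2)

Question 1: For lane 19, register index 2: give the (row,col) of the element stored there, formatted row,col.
lane 19: g=4 (19/4), t=3 (19%4)
i=2: r=4+8=12, c=3*2+0=6

12,6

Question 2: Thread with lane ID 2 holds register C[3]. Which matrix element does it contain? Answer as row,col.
2: G=0,T=2
[3] (0+8,2*2+1) = (8,5)

8,5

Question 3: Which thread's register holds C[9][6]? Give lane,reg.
r: 9->gid=1,r8=1  c: 6->tid=3,i&1=0
L=1*4+3=7  i=1*2+0=2

7,2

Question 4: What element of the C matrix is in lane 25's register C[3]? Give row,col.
25: gid=6,tid=1
[3] (6+8,1*2+1) = (14,3)

14,3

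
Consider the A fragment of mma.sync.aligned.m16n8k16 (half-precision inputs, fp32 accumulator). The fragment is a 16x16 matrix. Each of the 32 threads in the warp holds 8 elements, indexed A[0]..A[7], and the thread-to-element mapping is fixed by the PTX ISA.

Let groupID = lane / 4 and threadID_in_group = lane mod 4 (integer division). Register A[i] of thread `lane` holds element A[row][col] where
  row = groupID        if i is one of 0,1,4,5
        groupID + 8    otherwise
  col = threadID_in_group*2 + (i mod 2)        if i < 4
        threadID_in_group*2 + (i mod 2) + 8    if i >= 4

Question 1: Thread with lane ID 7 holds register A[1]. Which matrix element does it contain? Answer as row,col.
lane 7: G=1 (7/4), T=3 (7%4)
i=1: r=1+0=1, c=3*2+1+0=7

1,7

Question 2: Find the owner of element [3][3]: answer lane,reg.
13,1

r: 3->gid=3,r8=0  c: 3->c8=0,tid=1,i&1=1
L=3*4+1=13  i=0*4+0*2+1=1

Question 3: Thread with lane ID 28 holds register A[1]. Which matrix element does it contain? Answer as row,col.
lane 28: G=7 (28/4), T=0 (28%4)
i=1: r=7+0=7, c=0*2+1+0=1

7,1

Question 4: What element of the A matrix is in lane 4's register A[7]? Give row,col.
lane 4=>4/4=1, 4 mod 4=0
i=7  r:1+8=>9  c:2·0+1+8=>9

9,9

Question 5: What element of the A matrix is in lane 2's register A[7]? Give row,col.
2: g=0,t=2
[7] (0+8,2*2+1+8) = (8,13)

8,13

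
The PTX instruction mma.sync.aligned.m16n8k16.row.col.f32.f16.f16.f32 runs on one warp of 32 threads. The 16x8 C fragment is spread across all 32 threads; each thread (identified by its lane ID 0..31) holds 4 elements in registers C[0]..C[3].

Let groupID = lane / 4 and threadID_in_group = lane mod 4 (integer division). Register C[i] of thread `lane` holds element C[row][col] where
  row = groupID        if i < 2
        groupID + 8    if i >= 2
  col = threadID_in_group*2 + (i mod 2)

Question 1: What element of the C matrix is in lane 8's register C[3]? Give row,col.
lane 8⇒8/4=2, 8 mod 4=0
i=3  r:2+8⇒10  c:2·0+1⇒1

10,1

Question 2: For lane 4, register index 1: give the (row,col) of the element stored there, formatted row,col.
1,1

lane 4→4/4=1, 4 mod 4=0
i=1  r:1+0→1  c:2·0+1→1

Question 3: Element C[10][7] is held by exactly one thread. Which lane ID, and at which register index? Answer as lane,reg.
r=10→G=2,rhi=1  c=7→T=3,p=1
L=2*4+3=11  i=1*2+1=3

11,3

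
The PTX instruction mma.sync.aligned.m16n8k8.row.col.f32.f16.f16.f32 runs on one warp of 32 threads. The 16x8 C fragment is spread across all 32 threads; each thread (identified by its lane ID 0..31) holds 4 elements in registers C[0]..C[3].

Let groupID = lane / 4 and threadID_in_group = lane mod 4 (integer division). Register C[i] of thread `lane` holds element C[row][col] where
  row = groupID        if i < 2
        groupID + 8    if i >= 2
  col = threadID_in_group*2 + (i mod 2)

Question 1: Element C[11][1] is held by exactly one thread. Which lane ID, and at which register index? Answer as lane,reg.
12,3

r=11⇒gr=3,Rb=1  c=1⇒th=0,odd=1
L=3*4+0=12  i=1*2+1=3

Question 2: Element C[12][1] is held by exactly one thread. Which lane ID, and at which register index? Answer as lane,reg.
16,3

r=12→G=4,rhi=1  c=1→T=0,p=1
L=4*4+0=16  i=1*2+1=3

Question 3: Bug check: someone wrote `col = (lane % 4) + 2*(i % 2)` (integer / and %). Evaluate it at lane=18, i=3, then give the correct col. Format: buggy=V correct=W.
`(lane % 4) + 2*(i % 2)`[18,3]⇒4
L=18⇒gr=18>>2=4, th=18&3=2
[3]⇒row 4+8=12  col 2·2+1=5
col: 4 vs 5

buggy=4 correct=5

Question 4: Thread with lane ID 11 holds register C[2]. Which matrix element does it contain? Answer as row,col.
L=11->gid=11>>2=2, tid=11&3=3
[2]->row 2+8=10  col 3·2+0=6

10,6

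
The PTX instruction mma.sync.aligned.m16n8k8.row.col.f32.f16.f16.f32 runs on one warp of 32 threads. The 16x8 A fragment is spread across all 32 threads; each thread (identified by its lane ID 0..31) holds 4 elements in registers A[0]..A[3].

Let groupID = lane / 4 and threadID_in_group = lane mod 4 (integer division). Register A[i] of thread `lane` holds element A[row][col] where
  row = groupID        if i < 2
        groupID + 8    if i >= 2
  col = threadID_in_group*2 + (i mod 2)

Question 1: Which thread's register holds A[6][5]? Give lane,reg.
r:6=>grp=6,rB=0  c:5=>tig=2,lo=1
L=6*4+2=26  i=0*2+1=1

26,1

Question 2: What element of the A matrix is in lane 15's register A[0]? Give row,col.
3,6

15: grp=3,tig=3
[0] (3+0,3*2+0) = (3,6)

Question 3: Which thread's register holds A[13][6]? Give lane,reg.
23,2

r:13=>grp=5,rB=1  c:6=>tig=3,lo=0
L=5*4+3=23  i=1*2+0=2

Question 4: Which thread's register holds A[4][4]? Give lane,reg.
r=4⇒gr=4,Rb=0  c=4⇒th=2,odd=0
L=4*4+2=18  i=0*2+0=0

18,0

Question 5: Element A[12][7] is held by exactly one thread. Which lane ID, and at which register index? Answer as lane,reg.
19,3

r=12→G=4,rhi=1  c=7→T=3,p=1
L=4*4+3=19  i=1*2+1=3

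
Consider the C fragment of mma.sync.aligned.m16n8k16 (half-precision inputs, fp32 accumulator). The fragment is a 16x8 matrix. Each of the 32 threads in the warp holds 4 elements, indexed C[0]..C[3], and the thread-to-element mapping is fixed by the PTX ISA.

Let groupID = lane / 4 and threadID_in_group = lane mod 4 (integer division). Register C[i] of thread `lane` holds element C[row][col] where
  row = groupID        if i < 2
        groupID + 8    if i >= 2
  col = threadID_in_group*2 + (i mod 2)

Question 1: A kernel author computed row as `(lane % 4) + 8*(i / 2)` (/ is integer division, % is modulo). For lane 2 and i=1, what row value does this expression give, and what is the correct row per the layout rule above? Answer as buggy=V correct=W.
buggy=2 correct=0

`(lane % 4) + 8*(i / 2)`[2,1]=>2
lane 2: grp=0 (2/4), tig=2 (2%4)
i=1: r=0+0=0, c=2*2+1=5
row: 2 vs 0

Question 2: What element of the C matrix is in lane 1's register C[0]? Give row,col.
L=1->g=1>>2=0, t=1&3=1
[0]->row 0+0=0  col 1·2+0=2

0,2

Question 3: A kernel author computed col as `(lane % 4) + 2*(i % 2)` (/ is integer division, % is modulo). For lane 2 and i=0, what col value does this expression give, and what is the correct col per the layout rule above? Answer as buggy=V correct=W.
buggy=2 correct=4

`(lane % 4) + 2*(i % 2)`[2,0]->2
L=2->g=2>>2=0, t=2&3=2
[0]->row 0+0=0  col 2·2+0=4
col: 2 vs 4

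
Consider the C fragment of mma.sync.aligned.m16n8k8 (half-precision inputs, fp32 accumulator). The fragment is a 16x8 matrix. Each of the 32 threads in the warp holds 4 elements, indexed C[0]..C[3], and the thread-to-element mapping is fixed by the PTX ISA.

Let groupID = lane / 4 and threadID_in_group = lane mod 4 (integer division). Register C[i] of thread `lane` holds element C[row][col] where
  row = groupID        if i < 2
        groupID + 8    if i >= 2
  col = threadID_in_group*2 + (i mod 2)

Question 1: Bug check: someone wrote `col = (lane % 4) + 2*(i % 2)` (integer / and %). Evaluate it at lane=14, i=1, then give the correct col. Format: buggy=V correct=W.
buggy=4 correct=5

`(lane % 4) + 2*(i % 2)`[14,1]->4
L=14->g=14>>2=3, t=14&3=2
[1]->row 3+0=3  col 2·2+1=5
col: 4 vs 5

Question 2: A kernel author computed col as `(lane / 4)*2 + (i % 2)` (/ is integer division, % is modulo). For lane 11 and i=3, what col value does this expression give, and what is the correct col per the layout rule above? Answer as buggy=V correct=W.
`(lane / 4)*2 + (i % 2)`[11,3]=>5
L=11=>grp=11>>2=2, tig=11&3=3
[3]=>row 2+8=10  col 3·2+1=7
col: 5 vs 7

buggy=5 correct=7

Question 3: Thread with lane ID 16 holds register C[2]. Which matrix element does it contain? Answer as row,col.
12,0

lane 16: gr=4 (16/4), th=0 (16%4)
i=2: r=4+8=12, c=0*2+0=0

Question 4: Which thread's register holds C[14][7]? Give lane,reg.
27,3

r: 14->gid=6,r8=1  c: 7->tid=3,i&1=1
L=6*4+3=27  i=1*2+1=3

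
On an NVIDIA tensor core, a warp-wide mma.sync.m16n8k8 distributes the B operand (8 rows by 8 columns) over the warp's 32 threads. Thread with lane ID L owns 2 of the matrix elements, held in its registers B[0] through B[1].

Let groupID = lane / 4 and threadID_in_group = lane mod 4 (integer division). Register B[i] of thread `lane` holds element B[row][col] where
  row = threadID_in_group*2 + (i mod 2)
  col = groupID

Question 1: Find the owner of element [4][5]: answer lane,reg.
c: 5->gid=5  r: 4->tid=2,i&1=0
L=5*4+2=22  i=0=0

22,0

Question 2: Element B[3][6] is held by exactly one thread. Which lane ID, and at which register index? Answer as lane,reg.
25,1

c=6→G=6  r=3→T=1,p=1
L=6*4+1=25  i=1=1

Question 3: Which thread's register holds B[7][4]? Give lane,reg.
c=4⇒gr=4  r=7⇒th=3,odd=1
L=4*4+3=19  i=1=1

19,1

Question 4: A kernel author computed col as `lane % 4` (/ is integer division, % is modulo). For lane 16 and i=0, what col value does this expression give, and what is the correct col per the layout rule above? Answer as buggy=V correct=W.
buggy=0 correct=4

`lane % 4`[16,0]=>0
lane 16: grp=4 (16/4), tig=0 (16%4)
i=0: r=0*2+0=0, c=grp=4
col: 0 vs 4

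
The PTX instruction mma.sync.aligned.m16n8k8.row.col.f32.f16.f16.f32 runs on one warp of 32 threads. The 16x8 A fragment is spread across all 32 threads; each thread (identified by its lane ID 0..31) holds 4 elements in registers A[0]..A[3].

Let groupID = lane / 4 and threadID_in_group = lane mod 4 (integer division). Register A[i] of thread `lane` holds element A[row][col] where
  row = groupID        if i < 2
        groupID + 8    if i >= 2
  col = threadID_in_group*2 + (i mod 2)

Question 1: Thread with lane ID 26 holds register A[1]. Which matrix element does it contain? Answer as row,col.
6,5

L=26→G=26>>2=6, T=26&3=2
[1]→row 6+0=6  col 2·2+1=5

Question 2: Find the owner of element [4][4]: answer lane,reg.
18,0

r=4⇒gr=4,Rb=0  c=4⇒th=2,odd=0
L=4*4+2=18  i=0*2+0=0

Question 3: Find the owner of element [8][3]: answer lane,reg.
r=8->g=0,rb=1  c=3->t=1,b0=1
L=0*4+1=1  i=1*2+1=3

1,3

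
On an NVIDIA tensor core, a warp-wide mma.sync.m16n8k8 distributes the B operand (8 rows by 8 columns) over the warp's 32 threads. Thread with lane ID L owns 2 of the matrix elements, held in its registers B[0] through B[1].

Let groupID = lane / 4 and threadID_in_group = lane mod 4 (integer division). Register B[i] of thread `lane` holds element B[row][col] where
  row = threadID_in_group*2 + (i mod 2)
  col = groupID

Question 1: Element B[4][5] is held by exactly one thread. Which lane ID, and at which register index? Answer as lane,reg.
22,0

c=5⇒gr=5  r=4⇒th=2,odd=0
L=5*4+2=22  i=0=0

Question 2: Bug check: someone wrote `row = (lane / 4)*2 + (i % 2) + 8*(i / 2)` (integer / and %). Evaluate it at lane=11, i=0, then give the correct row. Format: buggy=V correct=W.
buggy=4 correct=6

`(lane / 4)*2 + (i % 2) + 8*(i / 2)`[11,0]=>4
lane 11: grp=2 (11/4), tig=3 (11%4)
i=0: r=3*2+0=6, c=grp=2
row: 4 vs 6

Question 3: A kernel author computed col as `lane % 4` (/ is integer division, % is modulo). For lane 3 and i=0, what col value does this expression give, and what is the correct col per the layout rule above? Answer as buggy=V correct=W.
buggy=3 correct=0

`lane % 4`[3,0]=>3
3: grp=0,tig=3
[0] (3*2+0,0) = (6,0)
col: 3 vs 0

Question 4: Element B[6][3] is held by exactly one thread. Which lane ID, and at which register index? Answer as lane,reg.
c:3=>grp=3  r:6=>tig=3,lo=0
L=3*4+3=15  i=0=0

15,0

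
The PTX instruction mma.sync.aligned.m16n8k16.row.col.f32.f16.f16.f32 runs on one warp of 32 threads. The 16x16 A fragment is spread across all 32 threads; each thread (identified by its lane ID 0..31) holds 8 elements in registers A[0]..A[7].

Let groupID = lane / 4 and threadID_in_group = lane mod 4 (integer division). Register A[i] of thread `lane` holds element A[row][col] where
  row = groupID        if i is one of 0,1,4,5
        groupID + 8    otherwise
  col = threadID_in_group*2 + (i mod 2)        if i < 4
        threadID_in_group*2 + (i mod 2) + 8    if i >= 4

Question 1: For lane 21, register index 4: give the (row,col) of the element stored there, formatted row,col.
5,10

lane 21: g=5 (21/4), t=1 (21%4)
i=4: r=5+0=5, c=1*2+0+8=10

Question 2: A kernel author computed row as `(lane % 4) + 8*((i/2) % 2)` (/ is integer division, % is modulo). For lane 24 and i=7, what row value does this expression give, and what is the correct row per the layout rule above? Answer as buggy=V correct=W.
`(lane % 4) + 8*((i/2) % 2)`[24,7]->8
lane 24: g=6 (24/4), t=0 (24%4)
i=7: r=6+8=14, c=0*2+1+8=9
row: 8 vs 14

buggy=8 correct=14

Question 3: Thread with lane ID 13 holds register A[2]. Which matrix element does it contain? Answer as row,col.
11,2

lane 13->13/4=3, 13 mod 4=1
i=2  r:3+8->11  c:2·1+0+0->2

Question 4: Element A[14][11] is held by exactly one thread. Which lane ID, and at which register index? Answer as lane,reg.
r=14⇒gr=6,Rb=1  c=11⇒Cb=1,th=1,odd=1
L=6*4+1=25  i=1*4+1*2+1=7

25,7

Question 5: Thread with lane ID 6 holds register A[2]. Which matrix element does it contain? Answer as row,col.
lane 6=>6/4=1, 6 mod 4=2
i=2  r:1+8=>9  c:2·2+0+0=>4

9,4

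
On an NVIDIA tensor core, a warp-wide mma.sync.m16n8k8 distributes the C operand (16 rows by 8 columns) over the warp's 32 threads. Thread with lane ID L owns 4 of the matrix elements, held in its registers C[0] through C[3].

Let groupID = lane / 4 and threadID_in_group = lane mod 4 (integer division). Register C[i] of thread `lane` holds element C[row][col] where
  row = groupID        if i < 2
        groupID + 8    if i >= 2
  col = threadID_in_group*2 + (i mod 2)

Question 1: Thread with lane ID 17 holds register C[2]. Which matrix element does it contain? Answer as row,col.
lane 17=>17/4=4, 17 mod 4=1
i=2  r:4+8=>12  c:2·1+0=>2

12,2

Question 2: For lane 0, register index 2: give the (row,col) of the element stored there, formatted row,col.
8,0

L=0->gid=0>>2=0, tid=0&3=0
[2]->row 0+8=8  col 0·2+0=0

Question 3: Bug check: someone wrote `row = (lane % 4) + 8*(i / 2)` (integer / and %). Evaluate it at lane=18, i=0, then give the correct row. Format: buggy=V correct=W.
buggy=2 correct=4

`(lane % 4) + 8*(i / 2)`[18,0]->2
lane 18: gid=4 (18/4), tid=2 (18%4)
i=0: r=4+0=4, c=2*2+0=4
row: 2 vs 4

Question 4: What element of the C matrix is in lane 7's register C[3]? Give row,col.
lane 7->7/4=1, 7 mod 4=3
i=3  r:1+8->9  c:2·3+1->7

9,7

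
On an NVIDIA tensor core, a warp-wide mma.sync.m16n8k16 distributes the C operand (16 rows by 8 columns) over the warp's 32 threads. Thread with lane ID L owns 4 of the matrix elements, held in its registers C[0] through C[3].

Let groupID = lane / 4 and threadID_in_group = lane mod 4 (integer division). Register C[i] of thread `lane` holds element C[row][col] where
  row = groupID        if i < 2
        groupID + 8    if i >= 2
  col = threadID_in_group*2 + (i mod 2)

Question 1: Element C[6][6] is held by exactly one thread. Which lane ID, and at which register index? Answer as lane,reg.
27,0

r: 6->gid=6,r8=0  c: 6->tid=3,i&1=0
L=6*4+3=27  i=0*2+0=0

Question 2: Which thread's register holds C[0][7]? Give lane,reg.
3,1

r: 0->gid=0,r8=0  c: 7->tid=3,i&1=1
L=0*4+3=3  i=0*2+1=1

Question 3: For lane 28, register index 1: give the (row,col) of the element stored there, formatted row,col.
7,1

lane 28→28/4=7, 28 mod 4=0
i=1  r:7+0→7  c:2·0+1→1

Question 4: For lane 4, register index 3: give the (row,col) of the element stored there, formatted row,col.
9,1

lane 4: gid=1 (4/4), tid=0 (4%4)
i=3: r=1+8=9, c=0*2+1=1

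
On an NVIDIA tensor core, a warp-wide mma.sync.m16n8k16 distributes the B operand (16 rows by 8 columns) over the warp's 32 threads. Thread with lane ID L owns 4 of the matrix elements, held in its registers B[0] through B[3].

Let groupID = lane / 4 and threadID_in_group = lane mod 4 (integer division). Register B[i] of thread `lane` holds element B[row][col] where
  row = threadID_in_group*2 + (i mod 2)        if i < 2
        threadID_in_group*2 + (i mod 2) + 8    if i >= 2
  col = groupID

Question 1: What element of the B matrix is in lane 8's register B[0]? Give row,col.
0,2

L=8->gid=8>>2=2, tid=8&3=0
[0]->row 0·2+0+0=0  col gid=2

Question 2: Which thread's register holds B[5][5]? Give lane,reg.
c=5⇒gr=5  r=5⇒Rb=0,th=2,odd=1
L=5*4+2=22  i=0*2+1=1

22,1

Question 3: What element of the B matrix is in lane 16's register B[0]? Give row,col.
L=16->g=16>>2=4, t=16&3=0
[0]->row 0·2+0+0=0  col g=4

0,4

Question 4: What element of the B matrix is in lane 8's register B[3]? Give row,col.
lane 8→8/4=2, 8 mod 4=0
i=3  r:2·0+1+8→9  c:2

9,2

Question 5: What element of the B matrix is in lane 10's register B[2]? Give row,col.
12,2

lane 10->10/4=2, 10 mod 4=2
i=2  r:2·2+0+8->12  c:2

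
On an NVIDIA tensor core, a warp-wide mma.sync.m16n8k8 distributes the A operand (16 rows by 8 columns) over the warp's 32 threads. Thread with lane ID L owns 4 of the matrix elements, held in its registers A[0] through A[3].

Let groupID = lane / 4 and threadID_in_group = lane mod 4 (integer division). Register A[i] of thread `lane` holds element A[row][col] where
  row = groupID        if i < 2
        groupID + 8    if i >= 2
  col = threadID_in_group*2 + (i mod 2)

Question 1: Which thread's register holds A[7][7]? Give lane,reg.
r: 7->gid=7,r8=0  c: 7->tid=3,i&1=1
L=7*4+3=31  i=0*2+1=1

31,1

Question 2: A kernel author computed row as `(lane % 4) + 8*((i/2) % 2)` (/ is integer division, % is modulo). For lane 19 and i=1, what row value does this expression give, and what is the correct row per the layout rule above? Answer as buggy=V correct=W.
buggy=3 correct=4

`(lane % 4) + 8*((i/2) % 2)`[19,1]→3
L=19→G=19>>2=4, T=19&3=3
[1]→row 4+0=4  col 3·2+1=7
row: 3 vs 4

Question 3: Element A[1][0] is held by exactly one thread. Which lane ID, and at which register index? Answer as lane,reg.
4,0

r: 1->gid=1,r8=0  c: 0->tid=0,i&1=0
L=1*4+0=4  i=0*2+0=0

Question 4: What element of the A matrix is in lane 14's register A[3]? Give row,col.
11,5

L=14->gid=14>>2=3, tid=14&3=2
[3]->row 3+8=11  col 2·2+1=5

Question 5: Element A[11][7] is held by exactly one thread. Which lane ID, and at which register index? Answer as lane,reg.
r=11→G=3,rhi=1  c=7→T=3,p=1
L=3*4+3=15  i=1*2+1=3

15,3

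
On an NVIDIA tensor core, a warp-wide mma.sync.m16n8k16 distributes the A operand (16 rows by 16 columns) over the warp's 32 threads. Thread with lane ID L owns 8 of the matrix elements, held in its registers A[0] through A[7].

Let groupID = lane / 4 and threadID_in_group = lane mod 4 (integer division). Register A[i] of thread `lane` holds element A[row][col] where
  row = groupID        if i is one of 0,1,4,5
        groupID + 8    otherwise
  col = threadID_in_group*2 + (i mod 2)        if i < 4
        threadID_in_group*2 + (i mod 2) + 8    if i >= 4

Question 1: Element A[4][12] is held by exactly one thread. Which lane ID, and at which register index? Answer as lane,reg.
r: 4->gid=4,r8=0  c: 12->c8=1,tid=2,i&1=0
L=4*4+2=18  i=1*4+0*2+0=4

18,4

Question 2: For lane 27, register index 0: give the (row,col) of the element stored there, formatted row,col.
6,6

27: g=6,t=3
[0] (6+0,3*2+0+0) = (6,6)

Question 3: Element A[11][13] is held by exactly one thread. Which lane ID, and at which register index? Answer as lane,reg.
14,7

r=11->g=3,rb=1  c=13->cb=1,t=2,b0=1
L=3*4+2=14  i=1*4+1*2+1=7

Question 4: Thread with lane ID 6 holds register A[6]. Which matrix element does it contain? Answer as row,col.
9,12

L=6⇒gr=6>>2=1, th=6&3=2
[6]⇒row 1+8=9  col 2·2+0+8=12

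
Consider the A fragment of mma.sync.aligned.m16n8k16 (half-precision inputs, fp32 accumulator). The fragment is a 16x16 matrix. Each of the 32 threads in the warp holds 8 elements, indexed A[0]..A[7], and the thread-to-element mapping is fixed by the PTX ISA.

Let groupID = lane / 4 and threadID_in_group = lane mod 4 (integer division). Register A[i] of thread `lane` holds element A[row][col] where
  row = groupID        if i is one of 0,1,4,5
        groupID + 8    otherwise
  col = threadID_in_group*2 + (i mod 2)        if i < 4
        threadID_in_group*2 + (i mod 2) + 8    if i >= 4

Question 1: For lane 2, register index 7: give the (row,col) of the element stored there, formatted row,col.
8,13

lane 2: grp=0 (2/4), tig=2 (2%4)
i=7: r=0+8=8, c=2*2+1+8=13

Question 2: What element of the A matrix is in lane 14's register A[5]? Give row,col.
lane 14→14/4=3, 14 mod 4=2
i=5  r:3+0→3  c:2·2+1+8→13

3,13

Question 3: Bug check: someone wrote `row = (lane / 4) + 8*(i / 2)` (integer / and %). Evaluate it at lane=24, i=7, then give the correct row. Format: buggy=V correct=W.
`(lane / 4) + 8*(i / 2)`[24,7]=>30
lane 24: grp=6 (24/4), tig=0 (24%4)
i=7: r=6+8=14, c=0*2+1+8=9
row: 30 vs 14

buggy=30 correct=14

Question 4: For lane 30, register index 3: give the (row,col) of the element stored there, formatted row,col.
15,5

L=30→G=30>>2=7, T=30&3=2
[3]→row 7+8=15  col 2·2+1+0=5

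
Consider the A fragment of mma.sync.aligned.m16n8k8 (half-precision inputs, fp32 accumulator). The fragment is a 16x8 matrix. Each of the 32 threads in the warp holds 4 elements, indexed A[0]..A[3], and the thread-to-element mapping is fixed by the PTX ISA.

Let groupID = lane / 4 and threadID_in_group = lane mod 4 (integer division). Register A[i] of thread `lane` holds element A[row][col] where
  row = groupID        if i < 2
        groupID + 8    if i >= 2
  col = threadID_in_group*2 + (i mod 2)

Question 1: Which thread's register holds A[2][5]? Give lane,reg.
r: 2->gid=2,r8=0  c: 5->tid=2,i&1=1
L=2*4+2=10  i=0*2+1=1

10,1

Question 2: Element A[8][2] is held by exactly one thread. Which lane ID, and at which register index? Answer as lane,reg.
r: 8->gid=0,r8=1  c: 2->tid=1,i&1=0
L=0*4+1=1  i=1*2+0=2

1,2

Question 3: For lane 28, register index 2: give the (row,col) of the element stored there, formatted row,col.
L=28⇒gr=28>>2=7, th=28&3=0
[2]⇒row 7+8=15  col 0·2+0=0

15,0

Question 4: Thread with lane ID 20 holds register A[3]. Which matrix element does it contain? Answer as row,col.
20: gid=5,tid=0
[3] (5+8,0*2+1) = (13,1)

13,1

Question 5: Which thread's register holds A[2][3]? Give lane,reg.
9,1

r=2->g=2,rb=0  c=3->t=1,b0=1
L=2*4+1=9  i=0*2+1=1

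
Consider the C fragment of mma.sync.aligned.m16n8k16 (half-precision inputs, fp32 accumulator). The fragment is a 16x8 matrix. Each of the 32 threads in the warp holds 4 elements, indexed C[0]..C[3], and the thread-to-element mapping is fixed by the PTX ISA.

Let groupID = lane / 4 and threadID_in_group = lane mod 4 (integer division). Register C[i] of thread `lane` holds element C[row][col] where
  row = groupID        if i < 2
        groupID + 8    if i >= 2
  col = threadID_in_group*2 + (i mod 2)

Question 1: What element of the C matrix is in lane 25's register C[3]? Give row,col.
14,3

25: gid=6,tid=1
[3] (6+8,1*2+1) = (14,3)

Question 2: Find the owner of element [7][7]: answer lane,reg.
r=7⇒gr=7,Rb=0  c=7⇒th=3,odd=1
L=7*4+3=31  i=0*2+1=1

31,1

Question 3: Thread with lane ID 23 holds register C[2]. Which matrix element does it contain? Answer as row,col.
13,6

lane 23→23/4=5, 23 mod 4=3
i=2  r:5+8→13  c:2·3+0→6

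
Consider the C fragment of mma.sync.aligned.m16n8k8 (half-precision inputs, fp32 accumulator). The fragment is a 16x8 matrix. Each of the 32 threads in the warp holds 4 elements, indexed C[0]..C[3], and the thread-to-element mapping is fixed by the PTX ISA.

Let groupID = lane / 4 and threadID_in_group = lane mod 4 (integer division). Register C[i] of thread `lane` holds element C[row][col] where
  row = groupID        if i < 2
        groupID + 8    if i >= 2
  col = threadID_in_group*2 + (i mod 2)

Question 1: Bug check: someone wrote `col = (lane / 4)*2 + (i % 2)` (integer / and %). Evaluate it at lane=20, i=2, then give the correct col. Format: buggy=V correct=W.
buggy=10 correct=0

`(lane / 4)*2 + (i % 2)`[20,2]→10
lane 20: G=5 (20/4), T=0 (20%4)
i=2: r=5+8=13, c=0*2+0=0
col: 10 vs 0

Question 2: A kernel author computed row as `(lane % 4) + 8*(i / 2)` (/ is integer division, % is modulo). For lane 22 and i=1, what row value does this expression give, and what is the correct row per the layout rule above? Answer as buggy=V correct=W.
buggy=2 correct=5

`(lane % 4) + 8*(i / 2)`[22,1]→2
L=22→G=22>>2=5, T=22&3=2
[1]→row 5+0=5  col 2·2+1=5
row: 2 vs 5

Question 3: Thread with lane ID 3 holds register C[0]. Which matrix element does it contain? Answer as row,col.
0,6

L=3→G=3>>2=0, T=3&3=3
[0]→row 0+0=0  col 3·2+0=6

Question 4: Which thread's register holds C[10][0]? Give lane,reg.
8,2

r:10=>grp=2,rB=1  c:0=>tig=0,lo=0
L=2*4+0=8  i=1*2+0=2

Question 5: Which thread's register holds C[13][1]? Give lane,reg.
r=13→G=5,rhi=1  c=1→T=0,p=1
L=5*4+0=20  i=1*2+1=3

20,3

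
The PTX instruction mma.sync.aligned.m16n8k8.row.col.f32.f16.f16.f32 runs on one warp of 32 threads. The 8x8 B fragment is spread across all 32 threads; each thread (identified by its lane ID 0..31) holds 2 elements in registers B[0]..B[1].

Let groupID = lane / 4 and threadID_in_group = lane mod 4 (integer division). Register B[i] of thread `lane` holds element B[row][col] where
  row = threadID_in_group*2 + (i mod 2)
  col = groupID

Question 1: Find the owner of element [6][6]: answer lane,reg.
c=6→G=6  r=6→T=3,p=0
L=6*4+3=27  i=0=0

27,0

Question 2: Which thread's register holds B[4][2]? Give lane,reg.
10,0

c=2->g=2  r=4->t=2,b0=0
L=2*4+2=10  i=0=0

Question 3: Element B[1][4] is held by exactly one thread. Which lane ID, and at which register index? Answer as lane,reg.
16,1

c=4⇒gr=4  r=1⇒th=0,odd=1
L=4*4+0=16  i=1=1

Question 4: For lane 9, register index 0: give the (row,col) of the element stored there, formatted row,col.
2,2

9: grp=2,tig=1
[0] (1*2+0,2) = (2,2)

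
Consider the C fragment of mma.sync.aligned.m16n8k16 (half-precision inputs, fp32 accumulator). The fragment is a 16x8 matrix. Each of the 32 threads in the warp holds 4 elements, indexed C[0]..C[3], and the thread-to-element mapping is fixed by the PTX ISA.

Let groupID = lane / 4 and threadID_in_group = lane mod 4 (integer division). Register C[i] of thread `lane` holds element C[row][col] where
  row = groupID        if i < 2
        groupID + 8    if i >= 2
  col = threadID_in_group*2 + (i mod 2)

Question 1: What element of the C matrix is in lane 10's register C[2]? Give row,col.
10,4

10: gid=2,tid=2
[2] (2+8,2*2+0) = (10,4)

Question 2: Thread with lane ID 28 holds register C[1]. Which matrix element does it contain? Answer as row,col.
7,1

L=28->gid=28>>2=7, tid=28&3=0
[1]->row 7+0=7  col 0·2+1=1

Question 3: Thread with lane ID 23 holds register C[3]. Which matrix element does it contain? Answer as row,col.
13,7

23: g=5,t=3
[3] (5+8,3*2+1) = (13,7)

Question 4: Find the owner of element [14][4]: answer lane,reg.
26,2

r=14→G=6,rhi=1  c=4→T=2,p=0
L=6*4+2=26  i=1*2+0=2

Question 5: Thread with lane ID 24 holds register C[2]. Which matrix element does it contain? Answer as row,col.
14,0

L=24->gid=24>>2=6, tid=24&3=0
[2]->row 6+8=14  col 0·2+0=0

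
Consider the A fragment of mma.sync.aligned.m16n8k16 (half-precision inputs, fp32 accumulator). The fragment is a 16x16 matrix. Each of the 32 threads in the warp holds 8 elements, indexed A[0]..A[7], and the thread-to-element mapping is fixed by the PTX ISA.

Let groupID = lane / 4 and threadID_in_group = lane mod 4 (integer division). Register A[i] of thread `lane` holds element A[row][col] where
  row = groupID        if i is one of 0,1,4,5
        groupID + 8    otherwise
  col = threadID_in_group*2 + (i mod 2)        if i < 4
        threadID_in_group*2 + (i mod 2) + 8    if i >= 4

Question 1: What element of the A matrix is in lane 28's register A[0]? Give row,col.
7,0

lane 28: G=7 (28/4), T=0 (28%4)
i=0: r=7+0=7, c=0*2+0+0=0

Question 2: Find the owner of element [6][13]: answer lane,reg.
26,5

r:6=>grp=6,rB=0  c:13=>cB=1,tig=2,lo=1
L=6*4+2=26  i=1*4+0*2+1=5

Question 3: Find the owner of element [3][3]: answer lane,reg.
r:3=>grp=3,rB=0  c:3=>cB=0,tig=1,lo=1
L=3*4+1=13  i=0*4+0*2+1=1

13,1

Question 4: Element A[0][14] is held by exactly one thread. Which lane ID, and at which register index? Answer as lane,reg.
r:0=>grp=0,rB=0  c:14=>cB=1,tig=3,lo=0
L=0*4+3=3  i=1*4+0*2+0=4

3,4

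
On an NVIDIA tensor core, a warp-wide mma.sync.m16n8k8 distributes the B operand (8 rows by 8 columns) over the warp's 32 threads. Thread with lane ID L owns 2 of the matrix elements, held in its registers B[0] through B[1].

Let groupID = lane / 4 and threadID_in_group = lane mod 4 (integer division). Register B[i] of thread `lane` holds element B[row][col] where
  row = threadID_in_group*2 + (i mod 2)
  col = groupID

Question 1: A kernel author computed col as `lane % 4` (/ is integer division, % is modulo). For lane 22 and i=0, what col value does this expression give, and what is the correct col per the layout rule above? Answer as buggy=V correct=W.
buggy=2 correct=5

`lane % 4`[22,0]->2
22: g=5,t=2
[0] (2*2+0,5) = (4,5)
col: 2 vs 5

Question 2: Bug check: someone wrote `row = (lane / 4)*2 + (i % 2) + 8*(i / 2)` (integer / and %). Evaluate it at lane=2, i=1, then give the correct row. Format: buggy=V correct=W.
buggy=1 correct=5

`(lane / 4)*2 + (i % 2) + 8*(i / 2)`[2,1]→1
lane 2→2/4=0, 2 mod 4=2
i=1  r:2·2+1→5  c:0
row: 1 vs 5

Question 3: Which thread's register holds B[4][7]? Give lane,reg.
30,0

c=7⇒gr=7  r=4⇒th=2,odd=0
L=7*4+2=30  i=0=0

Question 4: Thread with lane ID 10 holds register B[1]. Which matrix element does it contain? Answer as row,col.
5,2

lane 10⇒10/4=2, 10 mod 4=2
i=1  r:2·2+1⇒5  c:2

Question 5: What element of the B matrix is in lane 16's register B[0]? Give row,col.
lane 16: gr=4 (16/4), th=0 (16%4)
i=0: r=0*2+0=0, c=gr=4

0,4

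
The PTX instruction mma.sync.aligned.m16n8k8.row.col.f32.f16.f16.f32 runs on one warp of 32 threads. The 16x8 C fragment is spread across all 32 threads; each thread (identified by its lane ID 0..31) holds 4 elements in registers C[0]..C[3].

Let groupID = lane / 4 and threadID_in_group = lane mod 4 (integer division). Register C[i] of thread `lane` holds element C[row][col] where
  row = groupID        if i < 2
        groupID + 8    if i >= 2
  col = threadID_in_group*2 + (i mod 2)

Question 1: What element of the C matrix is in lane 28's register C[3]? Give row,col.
28: gr=7,th=0
[3] (7+8,0*2+1) = (15,1)

15,1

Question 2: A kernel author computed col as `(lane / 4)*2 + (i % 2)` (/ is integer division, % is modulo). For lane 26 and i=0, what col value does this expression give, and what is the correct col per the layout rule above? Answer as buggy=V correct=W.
buggy=12 correct=4

`(lane / 4)*2 + (i % 2)`[26,0]=>12
26: grp=6,tig=2
[0] (6+0,2*2+0) = (6,4)
col: 12 vs 4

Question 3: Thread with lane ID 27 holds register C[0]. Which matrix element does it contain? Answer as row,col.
6,6

lane 27->27/4=6, 27 mod 4=3
i=0  r:6+0->6  c:2·3+0->6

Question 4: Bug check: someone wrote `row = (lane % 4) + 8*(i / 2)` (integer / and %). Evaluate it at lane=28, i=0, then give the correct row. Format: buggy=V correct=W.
buggy=0 correct=7

`(lane % 4) + 8*(i / 2)`[28,0]->0
L=28->gid=28>>2=7, tid=28&3=0
[0]->row 7+0=7  col 0·2+0=0
row: 0 vs 7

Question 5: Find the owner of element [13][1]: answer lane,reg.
r=13→G=5,rhi=1  c=1→T=0,p=1
L=5*4+0=20  i=1*2+1=3

20,3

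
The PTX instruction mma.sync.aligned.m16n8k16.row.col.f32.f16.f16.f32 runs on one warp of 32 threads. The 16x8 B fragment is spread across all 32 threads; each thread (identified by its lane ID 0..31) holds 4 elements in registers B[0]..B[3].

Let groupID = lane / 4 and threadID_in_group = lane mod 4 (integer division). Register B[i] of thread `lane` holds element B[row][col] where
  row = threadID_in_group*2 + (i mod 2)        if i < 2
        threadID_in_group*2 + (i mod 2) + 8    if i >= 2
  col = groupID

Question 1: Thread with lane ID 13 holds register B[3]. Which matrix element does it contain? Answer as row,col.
lane 13: gr=3 (13/4), th=1 (13%4)
i=3: r=1*2+1+8=11, c=gr=3

11,3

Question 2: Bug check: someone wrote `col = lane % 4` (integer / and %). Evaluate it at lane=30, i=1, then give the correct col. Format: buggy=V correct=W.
`lane % 4`[30,1]->2
30: g=7,t=2
[1] (2*2+1+0,7) = (5,7)
col: 2 vs 7

buggy=2 correct=7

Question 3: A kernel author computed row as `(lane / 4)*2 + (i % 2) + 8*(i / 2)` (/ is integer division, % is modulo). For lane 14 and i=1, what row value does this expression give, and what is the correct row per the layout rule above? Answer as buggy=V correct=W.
`(lane / 4)*2 + (i % 2) + 8*(i / 2)`[14,1]⇒7
14: gr=3,th=2
[1] (2*2+1+0,3) = (5,3)
row: 7 vs 5

buggy=7 correct=5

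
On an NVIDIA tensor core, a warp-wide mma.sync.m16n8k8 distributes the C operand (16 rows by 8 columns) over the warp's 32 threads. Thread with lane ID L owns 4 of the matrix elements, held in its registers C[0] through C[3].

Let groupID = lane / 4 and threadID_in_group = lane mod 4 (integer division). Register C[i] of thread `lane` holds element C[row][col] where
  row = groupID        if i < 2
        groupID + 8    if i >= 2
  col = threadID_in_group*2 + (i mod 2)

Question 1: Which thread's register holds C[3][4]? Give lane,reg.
r=3→G=3,rhi=0  c=4→T=2,p=0
L=3*4+2=14  i=0*2+0=0

14,0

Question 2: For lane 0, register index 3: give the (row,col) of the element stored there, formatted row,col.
lane 0: gid=0 (0/4), tid=0 (0%4)
i=3: r=0+8=8, c=0*2+1=1

8,1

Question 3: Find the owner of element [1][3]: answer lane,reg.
5,1

r:1=>grp=1,rB=0  c:3=>tig=1,lo=1
L=1*4+1=5  i=0*2+1=1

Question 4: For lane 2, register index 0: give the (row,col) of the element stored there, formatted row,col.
0,4

lane 2=>2/4=0, 2 mod 4=2
i=0  r:0+0=>0  c:2·2+0=>4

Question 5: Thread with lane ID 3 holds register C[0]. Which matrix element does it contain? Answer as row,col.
L=3→G=3>>2=0, T=3&3=3
[0]→row 0+0=0  col 3·2+0=6

0,6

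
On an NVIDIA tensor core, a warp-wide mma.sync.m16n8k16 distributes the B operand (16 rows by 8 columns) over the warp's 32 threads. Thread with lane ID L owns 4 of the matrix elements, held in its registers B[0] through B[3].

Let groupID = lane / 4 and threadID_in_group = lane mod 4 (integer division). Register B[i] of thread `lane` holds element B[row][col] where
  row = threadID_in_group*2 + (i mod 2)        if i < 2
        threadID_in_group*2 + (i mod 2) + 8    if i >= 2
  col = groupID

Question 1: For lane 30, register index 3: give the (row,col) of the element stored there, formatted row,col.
13,7

30: gr=7,th=2
[3] (2*2+1+8,7) = (13,7)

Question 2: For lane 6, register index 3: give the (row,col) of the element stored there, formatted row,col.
6: g=1,t=2
[3] (2*2+1+8,1) = (13,1)

13,1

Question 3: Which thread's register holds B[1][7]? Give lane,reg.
c=7->g=7  r=1->rb=0,t=0,b0=1
L=7*4+0=28  i=0*2+1=1

28,1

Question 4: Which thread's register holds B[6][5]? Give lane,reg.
c=5→G=5  r=6→rhi=0,T=3,p=0
L=5*4+3=23  i=0*2+0=0

23,0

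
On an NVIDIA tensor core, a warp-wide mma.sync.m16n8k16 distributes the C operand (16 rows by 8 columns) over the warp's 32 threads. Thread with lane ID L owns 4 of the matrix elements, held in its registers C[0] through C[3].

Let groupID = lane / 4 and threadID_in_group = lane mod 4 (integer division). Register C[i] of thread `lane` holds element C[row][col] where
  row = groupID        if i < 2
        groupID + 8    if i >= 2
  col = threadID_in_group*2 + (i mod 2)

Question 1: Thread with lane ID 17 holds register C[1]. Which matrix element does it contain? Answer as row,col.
4,3

lane 17⇒17/4=4, 17 mod 4=1
i=1  r:4+0⇒4  c:2·1+1⇒3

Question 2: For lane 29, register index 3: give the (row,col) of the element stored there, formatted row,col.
29: grp=7,tig=1
[3] (7+8,1*2+1) = (15,3)

15,3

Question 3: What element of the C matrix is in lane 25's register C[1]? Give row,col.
lane 25⇒25/4=6, 25 mod 4=1
i=1  r:6+0⇒6  c:2·1+1⇒3

6,3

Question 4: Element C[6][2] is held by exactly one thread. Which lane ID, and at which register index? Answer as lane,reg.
25,0

r=6⇒gr=6,Rb=0  c=2⇒th=1,odd=0
L=6*4+1=25  i=0*2+0=0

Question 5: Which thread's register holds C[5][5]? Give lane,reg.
22,1

r=5⇒gr=5,Rb=0  c=5⇒th=2,odd=1
L=5*4+2=22  i=0*2+1=1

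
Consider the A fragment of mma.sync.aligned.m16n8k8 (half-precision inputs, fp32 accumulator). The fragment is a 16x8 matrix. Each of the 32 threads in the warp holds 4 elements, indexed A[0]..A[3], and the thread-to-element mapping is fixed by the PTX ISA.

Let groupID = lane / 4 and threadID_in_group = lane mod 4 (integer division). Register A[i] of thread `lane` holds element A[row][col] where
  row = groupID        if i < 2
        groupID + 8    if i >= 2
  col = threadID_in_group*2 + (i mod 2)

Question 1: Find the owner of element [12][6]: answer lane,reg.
19,2

r=12⇒gr=4,Rb=1  c=6⇒th=3,odd=0
L=4*4+3=19  i=1*2+0=2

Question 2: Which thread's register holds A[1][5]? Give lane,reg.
r=1→G=1,rhi=0  c=5→T=2,p=1
L=1*4+2=6  i=0*2+1=1

6,1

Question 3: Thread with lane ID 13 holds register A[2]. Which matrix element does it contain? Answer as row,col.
lane 13: G=3 (13/4), T=1 (13%4)
i=2: r=3+8=11, c=1*2+0=2

11,2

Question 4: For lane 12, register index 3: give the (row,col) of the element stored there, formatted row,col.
12: grp=3,tig=0
[3] (3+8,0*2+1) = (11,1)

11,1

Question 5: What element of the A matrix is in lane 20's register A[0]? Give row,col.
5,0

lane 20: gid=5 (20/4), tid=0 (20%4)
i=0: r=5+0=5, c=0*2+0=0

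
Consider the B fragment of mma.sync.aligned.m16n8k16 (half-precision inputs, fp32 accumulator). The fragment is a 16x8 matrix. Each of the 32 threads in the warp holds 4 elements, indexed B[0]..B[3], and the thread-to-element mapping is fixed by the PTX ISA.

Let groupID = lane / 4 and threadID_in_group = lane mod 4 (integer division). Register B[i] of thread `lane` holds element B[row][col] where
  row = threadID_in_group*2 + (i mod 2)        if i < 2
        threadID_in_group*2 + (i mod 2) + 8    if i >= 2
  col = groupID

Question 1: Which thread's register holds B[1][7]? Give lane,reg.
28,1

c:7=>grp=7  r:1=>rB=0,tig=0,lo=1
L=7*4+0=28  i=0*2+1=1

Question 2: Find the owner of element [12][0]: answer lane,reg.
2,2

c=0->g=0  r=12->rb=1,t=2,b0=0
L=0*4+2=2  i=1*2+0=2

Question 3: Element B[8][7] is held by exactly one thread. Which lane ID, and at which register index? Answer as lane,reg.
28,2

c: 7->gid=7  r: 8->r8=1,tid=0,i&1=0
L=7*4+0=28  i=1*2+0=2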